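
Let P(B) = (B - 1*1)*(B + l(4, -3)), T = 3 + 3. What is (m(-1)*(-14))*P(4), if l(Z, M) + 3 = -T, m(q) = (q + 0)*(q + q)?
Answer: 420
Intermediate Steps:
m(q) = 2*q² (m(q) = q*(2*q) = 2*q²)
T = 6
l(Z, M) = -9 (l(Z, M) = -3 - 1*6 = -3 - 6 = -9)
P(B) = (-1 + B)*(-9 + B) (P(B) = (B - 1*1)*(B - 9) = (B - 1)*(-9 + B) = (-1 + B)*(-9 + B))
(m(-1)*(-14))*P(4) = ((2*(-1)²)*(-14))*(9 + 4² - 10*4) = ((2*1)*(-14))*(9 + 16 - 40) = (2*(-14))*(-15) = -28*(-15) = 420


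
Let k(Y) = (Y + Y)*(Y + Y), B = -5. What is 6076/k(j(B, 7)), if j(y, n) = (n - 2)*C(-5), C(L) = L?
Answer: 1519/625 ≈ 2.4304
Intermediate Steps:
j(y, n) = 10 - 5*n (j(y, n) = (n - 2)*(-5) = (-2 + n)*(-5) = 10 - 5*n)
k(Y) = 4*Y² (k(Y) = (2*Y)*(2*Y) = 4*Y²)
6076/k(j(B, 7)) = 6076/((4*(10 - 5*7)²)) = 6076/((4*(10 - 35)²)) = 6076/((4*(-25)²)) = 6076/((4*625)) = 6076/2500 = 6076*(1/2500) = 1519/625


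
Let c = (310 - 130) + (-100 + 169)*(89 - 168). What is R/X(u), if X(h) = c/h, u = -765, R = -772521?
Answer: -196992855/1757 ≈ -1.1212e+5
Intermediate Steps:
c = -5271 (c = 180 + 69*(-79) = 180 - 5451 = -5271)
X(h) = -5271/h
R/X(u) = -772521/((-5271/(-765))) = -772521/((-5271*(-1/765))) = -772521/1757/255 = -772521*255/1757 = -196992855/1757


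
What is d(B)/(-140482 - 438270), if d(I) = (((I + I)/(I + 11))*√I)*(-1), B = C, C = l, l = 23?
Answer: 23*√23/9838784 ≈ 1.1211e-5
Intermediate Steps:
C = 23
B = 23
d(I) = -2*I^(3/2)/(11 + I) (d(I) = (((2*I)/(11 + I))*√I)*(-1) = ((2*I/(11 + I))*√I)*(-1) = (2*I^(3/2)/(11 + I))*(-1) = -2*I^(3/2)/(11 + I))
d(B)/(-140482 - 438270) = (-2*23^(3/2)/(11 + 23))/(-140482 - 438270) = -2*23*√23/34/(-578752) = -2*23*√23*1/34*(-1/578752) = -23*√23/17*(-1/578752) = 23*√23/9838784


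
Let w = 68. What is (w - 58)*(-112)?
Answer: -1120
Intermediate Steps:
(w - 58)*(-112) = (68 - 58)*(-112) = 10*(-112) = -1120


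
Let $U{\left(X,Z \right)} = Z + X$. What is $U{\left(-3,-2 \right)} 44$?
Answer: $-220$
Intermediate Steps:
$U{\left(X,Z \right)} = X + Z$
$U{\left(-3,-2 \right)} 44 = \left(-3 - 2\right) 44 = \left(-5\right) 44 = -220$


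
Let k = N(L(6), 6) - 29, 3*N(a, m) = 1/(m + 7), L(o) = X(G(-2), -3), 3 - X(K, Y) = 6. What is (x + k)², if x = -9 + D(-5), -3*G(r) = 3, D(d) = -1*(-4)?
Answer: 1755625/1521 ≈ 1154.3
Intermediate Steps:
D(d) = 4
G(r) = -1 (G(r) = -⅓*3 = -1)
X(K, Y) = -3 (X(K, Y) = 3 - 1*6 = 3 - 6 = -3)
L(o) = -3
N(a, m) = 1/(3*(7 + m)) (N(a, m) = 1/(3*(m + 7)) = 1/(3*(7 + m)))
k = -1130/39 (k = 1/(3*(7 + 6)) - 29 = (⅓)/13 - 29 = (⅓)*(1/13) - 29 = 1/39 - 29 = -1130/39 ≈ -28.974)
x = -5 (x = -9 + 4 = -5)
(x + k)² = (-5 - 1130/39)² = (-1325/39)² = 1755625/1521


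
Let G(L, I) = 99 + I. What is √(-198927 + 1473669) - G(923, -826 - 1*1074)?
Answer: 1801 + 3*√141638 ≈ 2930.0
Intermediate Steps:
√(-198927 + 1473669) - G(923, -826 - 1*1074) = √(-198927 + 1473669) - (99 + (-826 - 1*1074)) = √1274742 - (99 + (-826 - 1074)) = 3*√141638 - (99 - 1900) = 3*√141638 - 1*(-1801) = 3*√141638 + 1801 = 1801 + 3*√141638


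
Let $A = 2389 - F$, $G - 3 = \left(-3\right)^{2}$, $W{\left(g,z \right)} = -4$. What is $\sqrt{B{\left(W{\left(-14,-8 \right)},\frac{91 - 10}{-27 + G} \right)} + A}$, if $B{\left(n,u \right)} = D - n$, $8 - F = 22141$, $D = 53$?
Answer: $3 \sqrt{2731} \approx 156.78$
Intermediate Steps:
$F = -22133$ ($F = 8 - 22141 = -22133$)
$G = 12$ ($G = 3 + \left(-3\right)^{2} = 3 + 9 = 12$)
$A = 24522$ ($A = 2389 - -22133 = 2389 + 22133 = 24522$)
$B{\left(n,u \right)} = 53 - n$
$\sqrt{B{\left(W{\left(-14,-8 \right)},\frac{91 - 10}{-27 + G} \right)} + A} = \sqrt{\left(53 - -4\right) + 24522} = \sqrt{\left(53 + 4\right) + 24522} = \sqrt{57 + 24522} = \sqrt{24579} = 3 \sqrt{2731}$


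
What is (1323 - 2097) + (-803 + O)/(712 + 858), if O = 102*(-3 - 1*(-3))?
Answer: -1215983/1570 ≈ -774.51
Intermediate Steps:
O = 0 (O = 102*(-3 + 3) = 102*0 = 0)
(1323 - 2097) + (-803 + O)/(712 + 858) = (1323 - 2097) + (-803 + 0)/(712 + 858) = -774 - 803/1570 = -1215983/1570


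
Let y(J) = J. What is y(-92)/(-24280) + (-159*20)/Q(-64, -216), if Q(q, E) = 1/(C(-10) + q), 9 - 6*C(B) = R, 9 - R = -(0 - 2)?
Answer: 1228932223/6070 ≈ 2.0246e+5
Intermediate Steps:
R = 7 (R = 9 - (-1)*(0 - 2) = 9 - (-1)*(-2) = 9 - 1*2 = 9 - 2 = 7)
C(B) = 1/3 (C(B) = 3/2 - 1/6*7 = 3/2 - 7/6 = 1/3)
Q(q, E) = 1/(1/3 + q)
y(-92)/(-24280) + (-159*20)/Q(-64, -216) = -92/(-24280) + (-159*20)/((3/(1 + 3*(-64)))) = -92*(-1/24280) - 3180/(3/(1 - 192)) = 23/6070 - 3180/(3/(-191)) = 23/6070 - 3180/(3*(-1/191)) = 23/6070 - 3180/(-3/191) = 23/6070 - 3180*(-191/3) = 23/6070 + 202460 = 1228932223/6070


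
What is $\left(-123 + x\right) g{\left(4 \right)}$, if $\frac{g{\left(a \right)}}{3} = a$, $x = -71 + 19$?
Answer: $-2100$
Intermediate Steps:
$x = -52$
$g{\left(a \right)} = 3 a$
$\left(-123 + x\right) g{\left(4 \right)} = \left(-123 - 52\right) 3 \cdot 4 = \left(-175\right) 12 = -2100$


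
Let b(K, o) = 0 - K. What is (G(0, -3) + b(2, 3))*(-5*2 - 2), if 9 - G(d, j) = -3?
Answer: -120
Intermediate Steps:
G(d, j) = 12 (G(d, j) = 9 - 1*(-3) = 9 + 3 = 12)
b(K, o) = -K
(G(0, -3) + b(2, 3))*(-5*2 - 2) = (12 - 1*2)*(-5*2 - 2) = (12 - 2)*(-10 - 2) = 10*(-12) = -120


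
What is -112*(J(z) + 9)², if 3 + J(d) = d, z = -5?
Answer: -112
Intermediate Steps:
J(d) = -3 + d
-112*(J(z) + 9)² = -112*((-3 - 5) + 9)² = -112*(-8 + 9)² = -112*1² = -112*1 = -112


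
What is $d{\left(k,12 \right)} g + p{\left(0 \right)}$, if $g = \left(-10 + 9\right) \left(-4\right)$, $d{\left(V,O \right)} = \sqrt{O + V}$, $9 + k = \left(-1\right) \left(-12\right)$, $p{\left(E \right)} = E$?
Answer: $4 \sqrt{15} \approx 15.492$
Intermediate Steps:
$k = 3$ ($k = -9 - -12 = -9 + 12 = 3$)
$g = 4$ ($g = \left(-1\right) \left(-4\right) = 4$)
$d{\left(k,12 \right)} g + p{\left(0 \right)} = \sqrt{12 + 3} \cdot 4 + 0 = \sqrt{15} \cdot 4 + 0 = 4 \sqrt{15} + 0 = 4 \sqrt{15}$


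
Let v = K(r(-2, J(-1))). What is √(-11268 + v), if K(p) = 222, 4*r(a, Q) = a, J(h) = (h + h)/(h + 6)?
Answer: I*√11046 ≈ 105.1*I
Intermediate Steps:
J(h) = 2*h/(6 + h) (J(h) = (2*h)/(6 + h) = 2*h/(6 + h))
r(a, Q) = a/4
v = 222
√(-11268 + v) = √(-11268 + 222) = √(-11046) = I*√11046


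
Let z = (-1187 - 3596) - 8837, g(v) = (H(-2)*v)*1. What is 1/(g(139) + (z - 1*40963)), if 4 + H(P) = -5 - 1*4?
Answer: -1/56390 ≈ -1.7734e-5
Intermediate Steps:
H(P) = -13 (H(P) = -4 + (-5 - 1*4) = -4 + (-5 - 4) = -4 - 9 = -13)
g(v) = -13*v (g(v) = -13*v*1 = -13*v)
z = -13620 (z = -4783 - 8837 = -13620)
1/(g(139) + (z - 1*40963)) = 1/(-13*139 + (-13620 - 1*40963)) = 1/(-1807 + (-13620 - 40963)) = 1/(-1807 - 54583) = 1/(-56390) = -1/56390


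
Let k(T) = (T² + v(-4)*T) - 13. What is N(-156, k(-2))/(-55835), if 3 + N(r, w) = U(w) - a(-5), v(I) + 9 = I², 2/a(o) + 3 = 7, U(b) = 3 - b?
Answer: -9/22334 ≈ -0.00040297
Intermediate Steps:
a(o) = ½ (a(o) = 2/(-3 + 7) = 2/4 = 2*(¼) = ½)
v(I) = -9 + I²
k(T) = -13 + T² + 7*T (k(T) = (T² + (-9 + (-4)²)*T) - 13 = (T² + (-9 + 16)*T) - 13 = (T² + 7*T) - 13 = -13 + T² + 7*T)
N(r, w) = -½ - w (N(r, w) = -3 + ((3 - w) - 1*½) = -3 + ((3 - w) - ½) = -3 + (5/2 - w) = -½ - w)
N(-156, k(-2))/(-55835) = (-½ - (-13 + (-2)² + 7*(-2)))/(-55835) = (-½ - (-13 + 4 - 14))*(-1/55835) = (-½ - 1*(-23))*(-1/55835) = (-½ + 23)*(-1/55835) = (45/2)*(-1/55835) = -9/22334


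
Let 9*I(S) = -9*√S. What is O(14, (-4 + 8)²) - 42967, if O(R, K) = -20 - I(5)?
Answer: -42987 + √5 ≈ -42985.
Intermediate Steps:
I(S) = -√S (I(S) = (-9*√S)/9 = -√S)
O(R, K) = -20 + √5 (O(R, K) = -20 - (-1)*√5 = -20 + √5)
O(14, (-4 + 8)²) - 42967 = (-20 + √5) - 42967 = -42987 + √5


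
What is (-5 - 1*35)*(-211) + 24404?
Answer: 32844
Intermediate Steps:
(-5 - 1*35)*(-211) + 24404 = (-5 - 35)*(-211) + 24404 = -40*(-211) + 24404 = 8440 + 24404 = 32844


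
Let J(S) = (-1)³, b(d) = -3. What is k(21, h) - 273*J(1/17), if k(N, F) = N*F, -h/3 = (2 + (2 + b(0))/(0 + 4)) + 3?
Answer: -105/4 ≈ -26.250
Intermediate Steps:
J(S) = -1
h = -57/4 (h = -3*((2 + (2 - 3)/(0 + 4)) + 3) = -3*((2 - 1/4) + 3) = -3*((2 - 1*¼) + 3) = -3*((2 - ¼) + 3) = -3*(7/4 + 3) = -3*19/4 = -57/4 ≈ -14.250)
k(N, F) = F*N
k(21, h) - 273*J(1/17) = -57/4*21 - 273*(-1) = -1197/4 + 273 = -105/4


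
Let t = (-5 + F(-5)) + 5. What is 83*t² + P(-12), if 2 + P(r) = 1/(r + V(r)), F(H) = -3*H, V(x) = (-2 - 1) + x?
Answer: 504170/27 ≈ 18673.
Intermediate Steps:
V(x) = -3 + x
P(r) = -2 + 1/(-3 + 2*r) (P(r) = -2 + 1/(r + (-3 + r)) = -2 + 1/(-3 + 2*r))
t = 15 (t = (-5 - 3*(-5)) + 5 = (-5 + 15) + 5 = 10 + 5 = 15)
83*t² + P(-12) = 83*15² + (7 - 4*(-12))/(-3 + 2*(-12)) = 83*225 + (7 + 48)/(-3 - 24) = 18675 + 55/(-27) = 18675 - 1/27*55 = 18675 - 55/27 = 504170/27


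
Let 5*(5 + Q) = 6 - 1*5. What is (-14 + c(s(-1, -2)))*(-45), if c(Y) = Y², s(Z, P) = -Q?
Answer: -2034/5 ≈ -406.80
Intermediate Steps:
Q = -24/5 (Q = -5 + (6 - 1*5)/5 = -5 + (6 - 5)/5 = -5 + (⅕)*1 = -5 + ⅕ = -24/5 ≈ -4.8000)
s(Z, P) = 24/5 (s(Z, P) = -1*(-24/5) = 24/5)
(-14 + c(s(-1, -2)))*(-45) = (-14 + (24/5)²)*(-45) = (-14 + 576/25)*(-45) = (226/25)*(-45) = -2034/5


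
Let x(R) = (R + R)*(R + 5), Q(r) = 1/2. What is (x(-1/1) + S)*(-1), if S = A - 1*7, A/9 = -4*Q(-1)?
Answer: 33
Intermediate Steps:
Q(r) = ½
x(R) = 2*R*(5 + R) (x(R) = (2*R)*(5 + R) = 2*R*(5 + R))
A = -18 (A = 9*(-4*½) = 9*(-2) = -18)
S = -25 (S = -18 - 1*7 = -18 - 7 = -25)
(x(-1/1) + S)*(-1) = (2*(-1/1)*(5 - 1/1) - 25)*(-1) = (2*(-1*1)*(5 - 1*1) - 25)*(-1) = (2*(-1)*(5 - 1) - 25)*(-1) = (2*(-1)*4 - 25)*(-1) = (-8 - 25)*(-1) = -33*(-1) = 33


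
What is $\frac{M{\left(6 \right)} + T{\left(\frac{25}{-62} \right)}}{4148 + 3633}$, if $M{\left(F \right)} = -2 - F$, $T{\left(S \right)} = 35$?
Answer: $\frac{27}{7781} \approx 0.00347$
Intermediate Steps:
$\frac{M{\left(6 \right)} + T{\left(\frac{25}{-62} \right)}}{4148 + 3633} = \frac{\left(-2 - 6\right) + 35}{4148 + 3633} = \frac{\left(-2 - 6\right) + 35}{7781} = \left(-8 + 35\right) \frac{1}{7781} = 27 \cdot \frac{1}{7781} = \frac{27}{7781}$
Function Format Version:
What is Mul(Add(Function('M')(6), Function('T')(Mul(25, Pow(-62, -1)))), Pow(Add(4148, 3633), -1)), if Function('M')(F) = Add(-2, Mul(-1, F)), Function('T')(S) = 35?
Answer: Rational(27, 7781) ≈ 0.0034700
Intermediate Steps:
Mul(Add(Function('M')(6), Function('T')(Mul(25, Pow(-62, -1)))), Pow(Add(4148, 3633), -1)) = Mul(Add(Add(-2, Mul(-1, 6)), 35), Pow(Add(4148, 3633), -1)) = Mul(Add(Add(-2, -6), 35), Pow(7781, -1)) = Mul(Add(-8, 35), Rational(1, 7781)) = Mul(27, Rational(1, 7781)) = Rational(27, 7781)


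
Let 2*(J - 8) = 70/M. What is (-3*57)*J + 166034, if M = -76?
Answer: 658979/4 ≈ 1.6474e+5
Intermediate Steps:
J = 573/76 (J = 8 + (70/(-76))/2 = 8 + (70*(-1/76))/2 = 8 + (½)*(-35/38) = 8 - 35/76 = 573/76 ≈ 7.5395)
(-3*57)*J + 166034 = -3*57*(573/76) + 166034 = -171*573/76 + 166034 = -5157/4 + 166034 = 658979/4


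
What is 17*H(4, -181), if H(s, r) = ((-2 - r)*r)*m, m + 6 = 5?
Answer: 550783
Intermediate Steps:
m = -1 (m = -6 + 5 = -1)
H(s, r) = -r*(-2 - r) (H(s, r) = ((-2 - r)*r)*(-1) = (r*(-2 - r))*(-1) = -r*(-2 - r))
17*H(4, -181) = 17*(-181*(2 - 181)) = 17*(-181*(-179)) = 17*32399 = 550783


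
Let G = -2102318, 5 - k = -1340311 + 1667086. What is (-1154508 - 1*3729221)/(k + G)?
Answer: 4883729/2429088 ≈ 2.0105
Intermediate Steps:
k = -326770 (k = 5 - (-1340311 + 1667086) = 5 - 1*326775 = 5 - 326775 = -326770)
(-1154508 - 1*3729221)/(k + G) = (-1154508 - 1*3729221)/(-326770 - 2102318) = (-1154508 - 3729221)/(-2429088) = -4883729*(-1/2429088) = 4883729/2429088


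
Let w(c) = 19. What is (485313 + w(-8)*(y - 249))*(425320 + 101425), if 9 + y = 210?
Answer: 255155804745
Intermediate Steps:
y = 201 (y = -9 + 210 = 201)
(485313 + w(-8)*(y - 249))*(425320 + 101425) = (485313 + 19*(201 - 249))*(425320 + 101425) = (485313 + 19*(-48))*526745 = (485313 - 912)*526745 = 484401*526745 = 255155804745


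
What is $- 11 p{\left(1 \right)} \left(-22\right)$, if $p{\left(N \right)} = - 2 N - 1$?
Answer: $-726$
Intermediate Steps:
$p{\left(N \right)} = -1 - 2 N$ ($p{\left(N \right)} = - 2 N - 1 = -1 - 2 N$)
$- 11 p{\left(1 \right)} \left(-22\right) = - 11 \left(-1 - 2\right) \left(-22\right) = \left(-11\right) \left(-3\right) \left(-22\right) = 33 \left(-22\right) = -726$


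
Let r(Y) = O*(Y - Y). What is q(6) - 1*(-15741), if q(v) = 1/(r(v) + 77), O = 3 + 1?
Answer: 1212058/77 ≈ 15741.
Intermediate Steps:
O = 4
r(Y) = 0 (r(Y) = 4*(Y - Y) = 4*0 = 0)
q(v) = 1/77 (q(v) = 1/(0 + 77) = 1/77)
q(6) - 1*(-15741) = 1/77 - 1*(-15741) = 1/77 + 15741 = 1212058/77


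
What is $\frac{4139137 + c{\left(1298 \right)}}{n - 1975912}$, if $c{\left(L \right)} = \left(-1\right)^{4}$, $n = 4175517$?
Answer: $\frac{4139138}{2199605} \approx 1.8818$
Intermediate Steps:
$c{\left(L \right)} = 1$
$\frac{4139137 + c{\left(1298 \right)}}{n - 1975912} = \frac{4139137 + 1}{4175517 - 1975912} = \frac{4139138}{2199605}$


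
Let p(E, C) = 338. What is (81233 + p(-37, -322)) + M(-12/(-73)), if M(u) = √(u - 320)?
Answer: 81571 + 2*I*√426101/73 ≈ 81571.0 + 17.884*I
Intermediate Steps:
M(u) = √(-320 + u)
(81233 + p(-37, -322)) + M(-12/(-73)) = (81233 + 338) + √(-320 - 12/(-73)) = 81571 + √(-320 - 12*(-1/73)) = 81571 + √(-320 + 12/73) = 81571 + √(-23348/73) = 81571 + 2*I*√426101/73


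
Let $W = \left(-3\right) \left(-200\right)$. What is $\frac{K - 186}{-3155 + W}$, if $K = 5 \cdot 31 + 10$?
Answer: $\frac{3}{365} \approx 0.0082192$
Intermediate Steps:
$K = 165$ ($K = 155 + 10 = 165$)
$W = 600$
$\frac{K - 186}{-3155 + W} = \frac{165 - 186}{-3155 + 600} = - \frac{21}{-2555} = \left(-21\right) \left(- \frac{1}{2555}\right) = \frac{3}{365}$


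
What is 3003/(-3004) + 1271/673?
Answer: 1797065/2021692 ≈ 0.88889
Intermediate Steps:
3003/(-3004) + 1271/673 = 3003*(-1/3004) + 1271*(1/673) = -3003/3004 + 1271/673 = 1797065/2021692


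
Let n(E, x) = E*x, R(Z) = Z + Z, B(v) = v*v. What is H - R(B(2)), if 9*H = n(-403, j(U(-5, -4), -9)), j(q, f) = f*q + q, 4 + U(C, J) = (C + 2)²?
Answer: 16048/9 ≈ 1783.1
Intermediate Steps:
U(C, J) = -4 + (2 + C)² (U(C, J) = -4 + (C + 2)² = -4 + (2 + C)²)
j(q, f) = q + f*q
B(v) = v²
R(Z) = 2*Z
H = 16120/9 (H = (-403*(-5*(4 - 5))*(1 - 9))/9 = (-403*(-5*(-1))*(-8))/9 = (-2015*(-8))/9 = (-403*(-40))/9 = (⅑)*16120 = 16120/9 ≈ 1791.1)
H - R(B(2)) = 16120/9 - 2*2² = 16120/9 - 2*4 = 16120/9 - 1*8 = 16120/9 - 8 = 16048/9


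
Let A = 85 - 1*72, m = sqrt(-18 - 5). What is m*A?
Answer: 13*I*sqrt(23) ≈ 62.346*I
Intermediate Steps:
m = I*sqrt(23) (m = sqrt(-23) = I*sqrt(23) ≈ 4.7958*I)
A = 13 (A = 85 - 72 = 13)
m*A = (I*sqrt(23))*13 = 13*I*sqrt(23)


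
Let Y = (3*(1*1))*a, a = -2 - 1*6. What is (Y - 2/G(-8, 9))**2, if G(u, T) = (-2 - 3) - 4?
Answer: 45796/81 ≈ 565.38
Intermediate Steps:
a = -8 (a = -2 - 6 = -8)
G(u, T) = -9 (G(u, T) = -5 - 4 = -9)
Y = -24 (Y = (3*(1*1))*(-8) = (3*1)*(-8) = 3*(-8) = -24)
(Y - 2/G(-8, 9))**2 = (-24 - 2/(-9))**2 = (-24 - 2*(-1/9))**2 = (-24 + 2/9)**2 = (-214/9)**2 = 45796/81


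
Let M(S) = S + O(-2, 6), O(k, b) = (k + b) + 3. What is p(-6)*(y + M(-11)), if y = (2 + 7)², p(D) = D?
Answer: -462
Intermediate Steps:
O(k, b) = 3 + b + k (O(k, b) = (b + k) + 3 = 3 + b + k)
M(S) = 7 + S (M(S) = S + (3 + 6 - 2) = S + 7 = 7 + S)
y = 81 (y = 9² = 81)
p(-6)*(y + M(-11)) = -6*(81 + (7 - 11)) = -6*(81 - 4) = -6*77 = -462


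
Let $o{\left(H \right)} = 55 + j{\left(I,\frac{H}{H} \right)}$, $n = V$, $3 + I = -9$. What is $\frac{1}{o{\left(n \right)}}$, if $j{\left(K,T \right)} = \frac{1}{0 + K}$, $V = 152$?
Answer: $\frac{12}{659} \approx 0.018209$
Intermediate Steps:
$I = -12$ ($I = -3 - 9 = -12$)
$j{\left(K,T \right)} = \frac{1}{K}$
$n = 152$
$o{\left(H \right)} = \frac{659}{12}$ ($o{\left(H \right)} = 55 + \frac{1}{-12} = 55 - \frac{1}{12} = \frac{659}{12}$)
$\frac{1}{o{\left(n \right)}} = \frac{1}{\frac{659}{12}} = \frac{12}{659}$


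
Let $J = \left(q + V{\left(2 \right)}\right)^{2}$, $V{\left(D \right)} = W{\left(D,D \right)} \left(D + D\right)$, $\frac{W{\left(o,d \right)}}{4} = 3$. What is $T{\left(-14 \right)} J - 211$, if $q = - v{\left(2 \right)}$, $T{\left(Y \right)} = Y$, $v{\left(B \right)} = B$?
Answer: $-29835$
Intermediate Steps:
$W{\left(o,d \right)} = 12$ ($W{\left(o,d \right)} = 4 \cdot 3 = 12$)
$V{\left(D \right)} = 24 D$ ($V{\left(D \right)} = 12 \left(D + D\right) = 12 \cdot 2 D = 24 D$)
$q = -2$ ($q = \left(-1\right) 2 = -2$)
$J = 2116$ ($J = \left(-2 + 24 \cdot 2\right)^{2} = \left(-2 + 48\right)^{2} = 46^{2} = 2116$)
$T{\left(-14 \right)} J - 211 = \left(-14\right) 2116 - 211 = -29624 - 211 = -29835$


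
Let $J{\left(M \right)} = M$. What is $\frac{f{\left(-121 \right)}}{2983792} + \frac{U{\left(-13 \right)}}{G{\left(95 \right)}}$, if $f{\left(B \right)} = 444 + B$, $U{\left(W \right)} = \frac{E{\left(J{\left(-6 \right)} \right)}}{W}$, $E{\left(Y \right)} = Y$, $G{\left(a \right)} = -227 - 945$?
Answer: $- \frac{3245381}{11365263728} \approx -0.00028555$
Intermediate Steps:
$G{\left(a \right)} = -1172$
$U{\left(W \right)} = - \frac{6}{W}$
$\frac{f{\left(-121 \right)}}{2983792} + \frac{U{\left(-13 \right)}}{G{\left(95 \right)}} = \frac{444 - 121}{2983792} + \frac{\left(-6\right) \frac{1}{-13}}{-1172} = 323 \cdot \frac{1}{2983792} + \left(-6\right) \left(- \frac{1}{13}\right) \left(- \frac{1}{1172}\right) = \frac{323}{2983792} + \frac{6}{13} \left(- \frac{1}{1172}\right) = \frac{323}{2983792} - \frac{3}{7618} = - \frac{3245381}{11365263728}$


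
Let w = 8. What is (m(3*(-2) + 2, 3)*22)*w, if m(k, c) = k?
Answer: -704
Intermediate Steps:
(m(3*(-2) + 2, 3)*22)*w = ((3*(-2) + 2)*22)*8 = ((-6 + 2)*22)*8 = -4*22*8 = -88*8 = -704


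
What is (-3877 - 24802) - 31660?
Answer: -60339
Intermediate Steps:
(-3877 - 24802) - 31660 = -28679 - 31660 = -60339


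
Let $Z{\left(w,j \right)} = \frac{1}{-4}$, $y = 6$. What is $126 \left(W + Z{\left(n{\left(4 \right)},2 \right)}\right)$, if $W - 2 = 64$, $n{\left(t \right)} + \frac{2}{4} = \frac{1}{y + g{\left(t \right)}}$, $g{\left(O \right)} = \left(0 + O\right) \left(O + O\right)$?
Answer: $\frac{16569}{2} \approx 8284.5$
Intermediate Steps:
$g{\left(O \right)} = 2 O^{2}$ ($g{\left(O \right)} = O 2 O = 2 O^{2}$)
$n{\left(t \right)} = - \frac{1}{2} + \frac{1}{6 + 2 t^{2}}$
$W = 66$ ($W = 2 + 64 = 66$)
$Z{\left(w,j \right)} = - \frac{1}{4}$
$126 \left(W + Z{\left(n{\left(4 \right)},2 \right)}\right) = 126 \left(66 - \frac{1}{4}\right) = 126 \cdot \frac{263}{4} = \frac{16569}{2}$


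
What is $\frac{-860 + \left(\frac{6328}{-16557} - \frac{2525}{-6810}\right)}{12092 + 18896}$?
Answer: $- \frac{6464600897}{232933015464} \approx -0.027753$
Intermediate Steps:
$\frac{-860 + \left(\frac{6328}{-16557} - \frac{2525}{-6810}\right)}{12092 + 18896} = \frac{-860 + \left(6328 \left(- \frac{1}{16557}\right) - - \frac{505}{1362}\right)}{30988} = \left(-860 + \left(- \frac{6328}{16557} + \frac{505}{1362}\right)\right) \frac{1}{30988} = \left(-860 - \frac{85817}{7516878}\right) \frac{1}{30988} = \left(- \frac{6464600897}{7516878}\right) \frac{1}{30988} = - \frac{6464600897}{232933015464}$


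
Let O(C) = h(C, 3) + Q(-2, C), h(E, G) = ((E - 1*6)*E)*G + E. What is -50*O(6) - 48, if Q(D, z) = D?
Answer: -248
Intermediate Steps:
h(E, G) = E + E*G*(-6 + E) (h(E, G) = ((E - 6)*E)*G + E = ((-6 + E)*E)*G + E = (E*(-6 + E))*G + E = E*G*(-6 + E) + E = E + E*G*(-6 + E))
O(C) = -2 + C*(-17 + 3*C) (O(C) = C*(1 - 6*3 + C*3) - 2 = C*(1 - 18 + 3*C) - 2 = C*(-17 + 3*C) - 2 = -2 + C*(-17 + 3*C))
-50*O(6) - 48 = -50*(-2 + 6*(-17 + 3*6)) - 48 = -50*(-2 + 6*(-17 + 18)) - 48 = -50*(-2 + 6*1) - 48 = -50*(-2 + 6) - 48 = -50*4 - 48 = -200 - 48 = -248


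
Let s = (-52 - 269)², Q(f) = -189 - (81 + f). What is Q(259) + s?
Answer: 102512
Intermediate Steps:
Q(f) = -270 - f (Q(f) = -189 + (-81 - f) = -270 - f)
s = 103041 (s = (-321)² = 103041)
Q(259) + s = (-270 - 1*259) + 103041 = (-270 - 259) + 103041 = -529 + 103041 = 102512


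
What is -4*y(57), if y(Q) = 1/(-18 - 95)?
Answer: 4/113 ≈ 0.035398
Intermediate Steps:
y(Q) = -1/113 (y(Q) = 1/(-113) = -1/113)
-4*y(57) = -4*(-1/113) = 4/113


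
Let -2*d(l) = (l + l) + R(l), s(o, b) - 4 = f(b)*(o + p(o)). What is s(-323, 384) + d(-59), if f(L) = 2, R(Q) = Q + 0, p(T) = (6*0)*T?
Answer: -1107/2 ≈ -553.50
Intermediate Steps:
p(T) = 0 (p(T) = 0*T = 0)
R(Q) = Q
s(o, b) = 4 + 2*o (s(o, b) = 4 + 2*(o + 0) = 4 + 2*o)
d(l) = -3*l/2 (d(l) = -((l + l) + l)/2 = -(2*l + l)/2 = -3*l/2)
s(-323, 384) + d(-59) = (4 + 2*(-323)) - 3/2*(-59) = (4 - 646) + 177/2 = -642 + 177/2 = -1107/2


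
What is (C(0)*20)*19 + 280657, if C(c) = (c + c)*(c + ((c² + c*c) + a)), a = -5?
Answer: 280657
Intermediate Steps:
C(c) = 2*c*(-5 + c + 2*c²) (C(c) = (c + c)*(c + ((c² + c*c) - 5)) = (2*c)*(c + ((c² + c²) - 5)) = (2*c)*(c + (2*c² - 5)) = (2*c)*(c + (-5 + 2*c²)) = (2*c)*(-5 + c + 2*c²) = 2*c*(-5 + c + 2*c²))
(C(0)*20)*19 + 280657 = ((2*0*(-5 + 0 + 2*0²))*20)*19 + 280657 = ((2*0*(-5 + 0 + 2*0))*20)*19 + 280657 = ((2*0*(-5 + 0 + 0))*20)*19 + 280657 = ((2*0*(-5))*20)*19 + 280657 = (0*20)*19 + 280657 = 0*19 + 280657 = 0 + 280657 = 280657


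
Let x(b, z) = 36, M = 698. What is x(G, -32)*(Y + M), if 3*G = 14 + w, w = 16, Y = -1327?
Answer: -22644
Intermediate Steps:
G = 10 (G = (14 + 16)/3 = (⅓)*30 = 10)
x(G, -32)*(Y + M) = 36*(-1327 + 698) = 36*(-629) = -22644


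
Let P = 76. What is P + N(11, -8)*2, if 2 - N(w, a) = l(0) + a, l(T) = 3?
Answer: 90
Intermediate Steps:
N(w, a) = -1 - a (N(w, a) = 2 - (3 + a) = 2 + (-3 - a) = -1 - a)
P + N(11, -8)*2 = 76 + (-1 - 1*(-8))*2 = 76 + (-1 + 8)*2 = 76 + 7*2 = 76 + 14 = 90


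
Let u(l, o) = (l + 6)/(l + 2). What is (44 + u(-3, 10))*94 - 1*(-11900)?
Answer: 15754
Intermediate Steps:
u(l, o) = (6 + l)/(2 + l)
(44 + u(-3, 10))*94 - 1*(-11900) = (44 + (6 - 3)/(2 - 3))*94 - 1*(-11900) = (44 + 3/(-1))*94 + 11900 = (44 - 1*3)*94 + 11900 = (44 - 3)*94 + 11900 = 41*94 + 11900 = 3854 + 11900 = 15754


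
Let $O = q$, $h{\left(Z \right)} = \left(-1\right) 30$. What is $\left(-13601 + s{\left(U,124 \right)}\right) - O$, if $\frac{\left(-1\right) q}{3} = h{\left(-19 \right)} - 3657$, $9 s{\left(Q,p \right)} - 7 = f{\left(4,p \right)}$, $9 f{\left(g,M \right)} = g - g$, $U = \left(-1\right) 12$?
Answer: $- \frac{221951}{9} \approx -24661.0$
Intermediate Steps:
$U = -12$
$f{\left(g,M \right)} = 0$ ($f{\left(g,M \right)} = \frac{g - g}{9} = \frac{1}{9} \cdot 0 = 0$)
$s{\left(Q,p \right)} = \frac{7}{9}$ ($s{\left(Q,p \right)} = \frac{7}{9} + \frac{1}{9} \cdot 0 = \frac{7}{9} + 0 = \frac{7}{9}$)
$h{\left(Z \right)} = -30$
$q = 11061$ ($q = - 3 \left(-30 - 3657\right) = \left(-3\right) \left(-3687\right) = 11061$)
$O = 11061$
$\left(-13601 + s{\left(U,124 \right)}\right) - O = \left(-13601 + \frac{7}{9}\right) - 11061 = - \frac{122402}{9} - 11061 = - \frac{221951}{9}$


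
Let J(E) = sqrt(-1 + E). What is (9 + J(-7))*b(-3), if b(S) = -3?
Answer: -27 - 6*I*sqrt(2) ≈ -27.0 - 8.4853*I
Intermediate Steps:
(9 + J(-7))*b(-3) = (9 + sqrt(-1 - 7))*(-3) = (9 + sqrt(-8))*(-3) = (9 + 2*I*sqrt(2))*(-3) = -27 - 6*I*sqrt(2)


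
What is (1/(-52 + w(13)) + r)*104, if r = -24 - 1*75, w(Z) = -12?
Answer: -82381/8 ≈ -10298.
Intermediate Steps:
r = -99 (r = -24 - 75 = -99)
(1/(-52 + w(13)) + r)*104 = (1/(-52 - 12) - 99)*104 = (1/(-64) - 99)*104 = (-1/64 - 99)*104 = -6337/64*104 = -82381/8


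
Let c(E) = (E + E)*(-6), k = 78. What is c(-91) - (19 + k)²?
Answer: -8317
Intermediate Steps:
c(E) = -12*E (c(E) = (2*E)*(-6) = -12*E)
c(-91) - (19 + k)² = -12*(-91) - (19 + 78)² = 1092 - 1*97² = 1092 - 1*9409 = 1092 - 9409 = -8317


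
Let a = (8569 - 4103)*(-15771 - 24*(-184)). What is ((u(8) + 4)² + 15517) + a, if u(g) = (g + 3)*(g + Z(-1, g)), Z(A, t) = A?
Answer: -50689352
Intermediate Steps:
u(g) = (-1 + g)*(3 + g) (u(g) = (g + 3)*(g - 1) = (3 + g)*(-1 + g) = (-1 + g)*(3 + g))
a = -50711430 (a = 4466*(-15771 + 4416) = 4466*(-11355) = -50711430)
((u(8) + 4)² + 15517) + a = (((-3 + 8² + 2*8) + 4)² + 15517) - 50711430 = (((-3 + 64 + 16) + 4)² + 15517) - 50711430 = ((77 + 4)² + 15517) - 50711430 = (81² + 15517) - 50711430 = (6561 + 15517) - 50711430 = 22078 - 50711430 = -50689352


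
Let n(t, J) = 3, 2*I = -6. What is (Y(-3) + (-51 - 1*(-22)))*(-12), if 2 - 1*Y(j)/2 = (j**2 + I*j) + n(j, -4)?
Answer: 804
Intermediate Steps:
I = -3 (I = (1/2)*(-6) = -3)
Y(j) = -2 - 2*j**2 + 6*j (Y(j) = 4 - 2*((j**2 - 3*j) + 3) = 4 - 2*(3 + j**2 - 3*j) = 4 + (-6 - 2*j**2 + 6*j) = -2 - 2*j**2 + 6*j)
(Y(-3) + (-51 - 1*(-22)))*(-12) = ((-2 - 2*(-3)**2 + 6*(-3)) + (-51 - 1*(-22)))*(-12) = ((-2 - 2*9 - 18) + (-51 + 22))*(-12) = ((-2 - 18 - 18) - 29)*(-12) = (-38 - 29)*(-12) = -67*(-12) = 804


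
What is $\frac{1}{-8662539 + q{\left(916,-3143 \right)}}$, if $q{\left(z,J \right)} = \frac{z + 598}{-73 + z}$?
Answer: $- \frac{843}{7302518863} \approx -1.1544 \cdot 10^{-7}$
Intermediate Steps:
$q{\left(z,J \right)} = \frac{598 + z}{-73 + z}$
$\frac{1}{-8662539 + q{\left(916,-3143 \right)}} = \frac{1}{-8662539 + \frac{598 + 916}{-73 + 916}} = \frac{1}{-8662539 + \frac{1}{843} \cdot 1514} = \frac{1}{-8662539 + \frac{1514}{843}} = \frac{1}{- \frac{7302518863}{843}} = - \frac{843}{7302518863}$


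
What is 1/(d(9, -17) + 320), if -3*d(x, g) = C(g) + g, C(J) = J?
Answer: 3/994 ≈ 0.0030181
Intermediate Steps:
d(x, g) = -2*g/3 (d(x, g) = -(g + g)/3 = -2*g/3)
1/(d(9, -17) + 320) = 1/(-⅔*(-17) + 320) = 1/(34/3 + 320) = 1/(994/3) = 3/994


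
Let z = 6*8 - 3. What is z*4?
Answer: 180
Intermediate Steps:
z = 45 (z = 48 - 3 = 45)
z*4 = 45*4 = 180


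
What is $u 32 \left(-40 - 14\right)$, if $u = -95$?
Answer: $164160$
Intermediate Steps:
$u 32 \left(-40 - 14\right) = \left(-95\right) 32 \left(-40 - 14\right) = \left(-3040\right) \left(-54\right) = 164160$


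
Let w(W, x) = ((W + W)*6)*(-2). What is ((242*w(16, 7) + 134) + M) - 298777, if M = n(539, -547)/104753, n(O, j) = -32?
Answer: -41018236995/104753 ≈ -3.9157e+5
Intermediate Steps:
w(W, x) = -24*W (w(W, x) = ((2*W)*6)*(-2) = (12*W)*(-2) = -24*W)
M = -32/104753 ≈ -0.00030548
((242*w(16, 7) + 134) + M) - 298777 = ((242*(-24*16) + 134) - 32/104753) - 298777 = ((242*(-384) + 134) - 32/104753) - 298777 = ((-92928 + 134) - 32/104753) - 298777 = (-92794 - 32/104753) - 298777 = -9720449914/104753 - 298777 = -41018236995/104753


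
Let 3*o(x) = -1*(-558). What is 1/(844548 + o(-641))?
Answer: 1/844734 ≈ 1.1838e-6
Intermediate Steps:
o(x) = 186 (o(x) = (-1*(-558))/3 = (⅓)*558 = 186)
1/(844548 + o(-641)) = 1/(844548 + 186) = 1/844734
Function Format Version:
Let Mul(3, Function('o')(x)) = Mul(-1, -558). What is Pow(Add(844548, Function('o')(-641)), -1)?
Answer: Rational(1, 844734) ≈ 1.1838e-6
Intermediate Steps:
Function('o')(x) = 186 (Function('o')(x) = Mul(Rational(1, 3), Mul(-1, -558)) = Mul(Rational(1, 3), 558) = 186)
Pow(Add(844548, Function('o')(-641)), -1) = Pow(Add(844548, 186), -1) = Pow(844734, -1) = Rational(1, 844734)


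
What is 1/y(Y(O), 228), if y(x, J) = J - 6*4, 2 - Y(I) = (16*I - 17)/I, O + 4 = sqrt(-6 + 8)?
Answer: 1/204 ≈ 0.0049020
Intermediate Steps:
O = -4 + sqrt(2) (O = -4 + sqrt(-6 + 8) = -4 + sqrt(2) ≈ -2.5858)
Y(I) = 2 - (-17 + 16*I)/I (Y(I) = 2 - (16*I - 17)/I = 2 - (-17 + 16*I)/I)
y(x, J) = -24 + J (y(x, J) = J - 24 = -24 + J)
1/y(Y(O), 228) = 1/(-24 + 228) = 1/204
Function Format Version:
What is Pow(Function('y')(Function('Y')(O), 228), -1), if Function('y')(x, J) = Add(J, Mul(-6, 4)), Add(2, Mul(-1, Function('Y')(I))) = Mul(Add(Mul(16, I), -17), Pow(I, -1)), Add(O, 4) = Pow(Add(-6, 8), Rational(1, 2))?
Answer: Rational(1, 204) ≈ 0.0049020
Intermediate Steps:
O = Add(-4, Pow(2, Rational(1, 2))) (O = Add(-4, Pow(Add(-6, 8), Rational(1, 2))) = Add(-4, Pow(2, Rational(1, 2))) ≈ -2.5858)
Function('Y')(I) = Add(2, Mul(-1, Pow(I, -1), Add(-17, Mul(16, I)))) (Function('Y')(I) = Add(2, Mul(-1, Mul(Add(Mul(16, I), -17), Pow(I, -1)))) = Add(2, Mul(-1, Mul(Add(-17, Mul(16, I)), Pow(I, -1)))) = Add(2, Mul(-1, Mul(Pow(I, -1), Add(-17, Mul(16, I))))) = Add(2, Mul(-1, Pow(I, -1), Add(-17, Mul(16, I)))))
Function('y')(x, J) = Add(-24, J) (Function('y')(x, J) = Add(J, -24) = Add(-24, J))
Pow(Function('y')(Function('Y')(O), 228), -1) = Pow(Add(-24, 228), -1) = Pow(204, -1) = Rational(1, 204)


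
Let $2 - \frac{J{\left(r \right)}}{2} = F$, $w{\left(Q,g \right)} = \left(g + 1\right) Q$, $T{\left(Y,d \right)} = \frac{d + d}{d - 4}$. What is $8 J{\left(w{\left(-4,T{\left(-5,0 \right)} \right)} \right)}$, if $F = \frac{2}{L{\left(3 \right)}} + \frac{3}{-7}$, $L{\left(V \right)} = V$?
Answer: $\frac{592}{21} \approx 28.19$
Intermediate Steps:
$T{\left(Y,d \right)} = \frac{2 d}{-4 + d}$
$w{\left(Q,g \right)} = Q \left(1 + g\right)$ ($w{\left(Q,g \right)} = \left(1 + g\right) Q = Q \left(1 + g\right)$)
$F = \frac{5}{21}$ ($F = \frac{2}{3} + \frac{3}{-7} = 2 \cdot \frac{1}{3} + 3 \left(- \frac{1}{7}\right) = \frac{2}{3} - \frac{3}{7} = \frac{5}{21} \approx 0.2381$)
$J{\left(r \right)} = \frac{74}{21}$ ($J{\left(r \right)} = 4 - \frac{10}{21} = \frac{74}{21}$)
$8 J{\left(w{\left(-4,T{\left(-5,0 \right)} \right)} \right)} = 8 \cdot \frac{74}{21} = \frac{592}{21}$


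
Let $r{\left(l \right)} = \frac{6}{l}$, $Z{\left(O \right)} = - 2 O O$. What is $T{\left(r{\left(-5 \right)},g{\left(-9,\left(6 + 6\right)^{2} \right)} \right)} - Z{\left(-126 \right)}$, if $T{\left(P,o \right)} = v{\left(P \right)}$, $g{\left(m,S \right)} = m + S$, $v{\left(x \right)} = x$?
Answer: $\frac{158754}{5} \approx 31751.0$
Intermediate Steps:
$Z{\left(O \right)} = - 2 O^{2}$
$g{\left(m,S \right)} = S + m$
$T{\left(P,o \right)} = P$
$T{\left(r{\left(-5 \right)},g{\left(-9,\left(6 + 6\right)^{2} \right)} \right)} - Z{\left(-126 \right)} = \frac{6}{-5} - - 2 \left(-126\right)^{2} = 6 \left(- \frac{1}{5}\right) - \left(-2\right) 15876 = - \frac{6}{5} - -31752 = - \frac{6}{5} + 31752 = \frac{158754}{5}$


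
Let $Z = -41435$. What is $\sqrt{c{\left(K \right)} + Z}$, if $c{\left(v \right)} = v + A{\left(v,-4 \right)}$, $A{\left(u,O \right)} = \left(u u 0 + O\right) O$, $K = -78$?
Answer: $i \sqrt{41497} \approx 203.71 i$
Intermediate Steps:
$A{\left(u,O \right)} = O^{2}$ ($A{\left(u,O \right)} = \left(u^{2} \cdot 0 + O\right) O = \left(0 + O\right) O = O O = O^{2}$)
$c{\left(v \right)} = 16 + v$ ($c{\left(v \right)} = v + \left(-4\right)^{2} = v + 16 = 16 + v$)
$\sqrt{c{\left(K \right)} + Z} = \sqrt{\left(16 - 78\right) - 41435} = \sqrt{-62 - 41435} = \sqrt{-41497} = i \sqrt{41497}$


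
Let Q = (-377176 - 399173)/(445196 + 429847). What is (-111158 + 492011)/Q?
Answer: -37029194631/86261 ≈ -4.2927e+5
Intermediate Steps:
Q = -86261/97227 (Q = -776349/875043 = -776349*1/875043 = -86261/97227 ≈ -0.88721)
(-111158 + 492011)/Q = (-111158 + 492011)/(-86261/97227) = 380853*(-97227/86261) = -37029194631/86261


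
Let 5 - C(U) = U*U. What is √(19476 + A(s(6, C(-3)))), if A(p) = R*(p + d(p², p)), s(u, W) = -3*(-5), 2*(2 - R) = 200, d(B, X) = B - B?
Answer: √18006 ≈ 134.19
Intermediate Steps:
d(B, X) = 0
R = -98 (R = 2 - ½*200 = 2 - 100 = -98)
C(U) = 5 - U² (C(U) = 5 - U*U = 5 - U²)
s(u, W) = 15
A(p) = -98*p (A(p) = -98*(p + 0) = -98*p)
√(19476 + A(s(6, C(-3)))) = √(19476 - 98*15) = √(19476 - 1470) = √18006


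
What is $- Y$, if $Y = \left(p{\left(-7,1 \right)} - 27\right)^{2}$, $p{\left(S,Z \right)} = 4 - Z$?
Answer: $-576$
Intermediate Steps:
$Y = 576$ ($Y = \left(\left(4 - 1\right) - 27\right)^{2} = \left(3 - 27\right)^{2} = \left(-24\right)^{2} = 576$)
$- Y = \left(-1\right) 576 = -576$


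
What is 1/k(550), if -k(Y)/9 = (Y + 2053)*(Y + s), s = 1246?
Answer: -1/42074892 ≈ -2.3767e-8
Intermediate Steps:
k(Y) = -9*(1246 + Y)*(2053 + Y) (k(Y) = -9*(Y + 2053)*(Y + 1246) = -9*(2053 + Y)*(1246 + Y) = -9*(1246 + Y)*(2053 + Y))
1/k(550) = 1/(-23022342 - 29691*550 - 9*550²) = 1/(-23022342 - 16330050 - 9*302500) = 1/(-23022342 - 16330050 - 2722500) = 1/(-42074892) = -1/42074892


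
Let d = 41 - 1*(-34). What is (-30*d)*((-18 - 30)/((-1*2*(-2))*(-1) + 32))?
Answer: 27000/7 ≈ 3857.1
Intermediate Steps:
d = 75 (d = 41 + 34 = 75)
(-30*d)*((-18 - 30)/((-1*2*(-2))*(-1) + 32)) = (-30*75)*((-18 - 30)/((-1*2*(-2))*(-1) + 32)) = -(-108000)/(-2*(-2)*(-1) + 32) = -(-108000)/(4*(-1) + 32) = -(-108000)/(-4 + 32) = -(-108000)/28 = -2250*(-12/7) = 27000/7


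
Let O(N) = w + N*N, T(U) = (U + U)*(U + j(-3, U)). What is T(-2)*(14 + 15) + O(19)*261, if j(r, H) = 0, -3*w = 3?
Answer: 94192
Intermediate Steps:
w = -1 (w = -1/3*3 = -1)
T(U) = 2*U**2 (T(U) = (U + U)*(U + 0) = (2*U)*U = 2*U**2)
O(N) = -1 + N**2 (O(N) = -1 + N*N = -1 + N**2)
T(-2)*(14 + 15) + O(19)*261 = (2*(-2)**2)*(14 + 15) + (-1 + 19**2)*261 = (2*4)*29 + (-1 + 361)*261 = 8*29 + 360*261 = 232 + 93960 = 94192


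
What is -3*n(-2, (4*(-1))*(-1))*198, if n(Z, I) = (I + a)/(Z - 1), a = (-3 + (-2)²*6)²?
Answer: 88110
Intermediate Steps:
a = 441 (a = (-3 + 4*6)² = (-3 + 24)² = 21² = 441)
n(Z, I) = (441 + I)/(-1 + Z) (n(Z, I) = (I + 441)/(Z - 1) = (441 + I)/(-1 + Z))
-3*n(-2, (4*(-1))*(-1))*198 = -3*(441 + (4*(-1))*(-1))/(-1 - 2)*198 = -3*(441 - 4*(-1))/(-3)*198 = -(-1)*(441 + 4)*198 = -(-1)*445*198 = -3*(-445/3)*198 = 445*198 = 88110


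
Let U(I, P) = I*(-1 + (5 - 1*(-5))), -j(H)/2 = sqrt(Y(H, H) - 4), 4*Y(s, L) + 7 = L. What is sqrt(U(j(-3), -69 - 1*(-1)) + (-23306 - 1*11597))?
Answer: sqrt(-34903 - 9*I*sqrt(26)) ≈ 0.123 - 186.82*I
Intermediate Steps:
Y(s, L) = -7/4 + L/4
j(H) = -2*sqrt(-23/4 + H/4) (j(H) = -2*sqrt((-7/4 + H/4) - 4) = -2*sqrt(-23/4 + H/4))
U(I, P) = 9*I (U(I, P) = I*(-1 + (5 + 5)) = I*(-1 + 10) = I*9 = 9*I)
sqrt(U(j(-3), -69 - 1*(-1)) + (-23306 - 1*11597)) = sqrt(9*(-sqrt(-23 - 3)) + (-23306 - 1*11597)) = sqrt(9*(-sqrt(-26)) + (-23306 - 11597)) = sqrt(9*(-I*sqrt(26)) - 34903) = sqrt(-9*I*sqrt(26) - 34903) = sqrt(-34903 - 9*I*sqrt(26))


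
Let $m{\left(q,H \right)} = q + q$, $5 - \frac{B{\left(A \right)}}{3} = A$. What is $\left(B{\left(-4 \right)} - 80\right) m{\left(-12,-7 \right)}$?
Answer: $1272$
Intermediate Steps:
$B{\left(A \right)} = 15 - 3 A$
$m{\left(q,H \right)} = 2 q$
$\left(B{\left(-4 \right)} - 80\right) m{\left(-12,-7 \right)} = \left(\left(15 - -12\right) - 80\right) 2 \left(-12\right) = \left(\left(15 + 12\right) - 80\right) \left(-24\right) = \left(27 - 80\right) \left(-24\right) = \left(-53\right) \left(-24\right) = 1272$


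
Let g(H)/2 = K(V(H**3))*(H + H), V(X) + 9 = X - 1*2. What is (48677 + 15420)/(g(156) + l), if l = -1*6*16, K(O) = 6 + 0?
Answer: 64097/3648 ≈ 17.570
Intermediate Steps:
V(X) = -11 + X (V(X) = -9 + (X - 1*2) = -9 + (X - 2) = -9 + (-2 + X) = -11 + X)
K(O) = 6
l = -96 (l = -6*16 = -96)
g(H) = 24*H (g(H) = 2*(6*(H + H)) = 2*(6*(2*H)) = 2*(12*H) = 24*H)
(48677 + 15420)/(g(156) + l) = (48677 + 15420)/(24*156 - 96) = 64097/(3744 - 96) = 64097/3648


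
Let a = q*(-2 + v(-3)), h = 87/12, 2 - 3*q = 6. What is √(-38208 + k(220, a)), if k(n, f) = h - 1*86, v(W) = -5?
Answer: I*√153147/2 ≈ 195.67*I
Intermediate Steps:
q = -4/3 (q = ⅔ - ⅓*6 = ⅔ - 2 = -4/3 ≈ -1.3333)
h = 29/4 (h = 87*(1/12) = 29/4 ≈ 7.2500)
a = 28/3 (a = -4*(-2 - 5)/3 = -4/3*(-7) = 28/3 ≈ 9.3333)
k(n, f) = -315/4 (k(n, f) = 29/4 - 1*86 = 29/4 - 86 = -315/4)
√(-38208 + k(220, a)) = √(-38208 - 315/4) = √(-153147/4) = I*√153147/2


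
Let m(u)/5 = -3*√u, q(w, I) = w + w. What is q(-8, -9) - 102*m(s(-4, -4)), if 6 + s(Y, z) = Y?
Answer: -16 + 1530*I*√10 ≈ -16.0 + 4838.3*I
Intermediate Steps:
s(Y, z) = -6 + Y
q(w, I) = 2*w
m(u) = -15*√u (m(u) = 5*(-3*√u) = -15*√u)
q(-8, -9) - 102*m(s(-4, -4)) = 2*(-8) - (-1530)*√(-6 - 4) = -16 - (-1530)*√(-10) = -16 - (-1530)*I*√10 = -16 + 1530*I*√10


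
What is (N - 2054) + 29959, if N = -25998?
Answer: 1907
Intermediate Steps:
(N - 2054) + 29959 = (-25998 - 2054) + 29959 = -28052 + 29959 = 1907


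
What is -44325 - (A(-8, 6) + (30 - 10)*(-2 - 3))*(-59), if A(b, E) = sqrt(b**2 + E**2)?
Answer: -49635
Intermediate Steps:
A(b, E) = sqrt(E**2 + b**2)
-44325 - (A(-8, 6) + (30 - 10)*(-2 - 3))*(-59) = -44325 - (sqrt(6**2 + (-8)**2) + (30 - 10)*(-2 - 3))*(-59) = -44325 - (sqrt(36 + 64) + 20*(-5))*(-59) = -44325 - (sqrt(100) - 100)*(-59) = -44325 - (10 - 100)*(-59) = -44325 - (-90)*(-59) = -44325 - 1*5310 = -44325 - 5310 = -49635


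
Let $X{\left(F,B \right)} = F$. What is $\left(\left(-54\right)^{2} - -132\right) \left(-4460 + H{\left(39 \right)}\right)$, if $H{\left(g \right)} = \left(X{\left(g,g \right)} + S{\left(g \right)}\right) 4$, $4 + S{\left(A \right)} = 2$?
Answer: $-13142976$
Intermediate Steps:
$S{\left(A \right)} = -2$ ($S{\left(A \right)} = -4 + 2 = -2$)
$H{\left(g \right)} = -8 + 4 g$ ($H{\left(g \right)} = \left(g - 2\right) 4 = \left(-2 + g\right) 4 = -8 + 4 g$)
$\left(\left(-54\right)^{2} - -132\right) \left(-4460 + H{\left(39 \right)}\right) = \left(\left(-54\right)^{2} - -132\right) \left(-4460 + \left(-8 + 4 \cdot 39\right)\right) = \left(2916 + \left(160 - 28\right)\right) \left(-4460 + \left(-8 + 156\right)\right) = \left(2916 + 132\right) \left(-4460 + 148\right) = 3048 \left(-4312\right) = -13142976$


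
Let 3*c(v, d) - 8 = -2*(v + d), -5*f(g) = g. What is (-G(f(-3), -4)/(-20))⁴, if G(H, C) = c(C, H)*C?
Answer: 29986576/31640625 ≈ 0.94772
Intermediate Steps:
f(g) = -g/5
c(v, d) = 8/3 - 2*d/3 - 2*v/3 (c(v, d) = 8/3 + (-2*(v + d))/3 = 8/3 + (-2*(d + v))/3 = 8/3 + (-2*d - 2*v)/3 = 8/3 + (-2*d/3 - 2*v/3) = 8/3 - 2*d/3 - 2*v/3)
G(H, C) = C*(8/3 - 2*C/3 - 2*H/3) (G(H, C) = (8/3 - 2*H/3 - 2*C/3)*C = (8/3 - 2*C/3 - 2*H/3)*C = C*(8/3 - 2*C/3 - 2*H/3))
(-G(f(-3), -4)/(-20))⁴ = (-(⅔)*(-4)*(4 - 1*(-4) - (-1)*(-3)/5)/(-20))⁴ = (-(⅔)*(-4)*(4 + 4 - 1*⅗)*(-1)/20)⁴ = (-(⅔)*(-4)*(4 + 4 - ⅗)*(-1)/20)⁴ = (-(⅔)*(-4)*(37/5)*(-1)/20)⁴ = (-(-296)*(-1)/(15*20))⁴ = (-1*74/75)⁴ = (-74/75)⁴ = 29986576/31640625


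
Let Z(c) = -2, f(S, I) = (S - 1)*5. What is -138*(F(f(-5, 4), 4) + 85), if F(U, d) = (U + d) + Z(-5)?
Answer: -7866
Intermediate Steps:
f(S, I) = -5 + 5*S (f(S, I) = (-1 + S)*5 = -5 + 5*S)
F(U, d) = -2 + U + d (F(U, d) = (U + d) - 2 = -2 + U + d)
-138*(F(f(-5, 4), 4) + 85) = -138*((-2 + (-5 + 5*(-5)) + 4) + 85) = -138*((-2 + (-5 - 25) + 4) + 85) = -138*((-2 - 30 + 4) + 85) = -138*(-28 + 85) = -138*57 = -7866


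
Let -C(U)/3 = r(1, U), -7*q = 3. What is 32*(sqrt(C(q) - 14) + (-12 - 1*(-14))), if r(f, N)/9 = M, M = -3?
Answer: 64 + 32*sqrt(67) ≈ 325.93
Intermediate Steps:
q = -3/7 (q = -1/7*3 = -3/7 ≈ -0.42857)
r(f, N) = -27 (r(f, N) = 9*(-3) = -27)
C(U) = 81 (C(U) = -3*(-27) = 81)
32*(sqrt(C(q) - 14) + (-12 - 1*(-14))) = 32*(sqrt(81 - 14) + (-12 - 1*(-14))) = 32*(sqrt(67) + (-12 + 14)) = 32*(sqrt(67) + 2) = 32*(2 + sqrt(67)) = 64 + 32*sqrt(67)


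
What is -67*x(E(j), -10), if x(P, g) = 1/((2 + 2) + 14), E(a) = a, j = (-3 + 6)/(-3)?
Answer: -67/18 ≈ -3.7222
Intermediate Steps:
j = -1 (j = 3*(-⅓) = -1)
x(P, g) = 1/18 (x(P, g) = 1/(4 + 14) = 1/18)
-67*x(E(j), -10) = -67*1/18 = -67/18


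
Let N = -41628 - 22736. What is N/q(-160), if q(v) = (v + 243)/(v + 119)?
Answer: 2638924/83 ≈ 31794.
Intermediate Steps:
N = -64364
q(v) = (243 + v)/(119 + v)
N/q(-160) = -64364*(119 - 160)/(243 - 160) = -64364/(83/(-41)) = -64364/((-1/41*83)) = -64364/(-83/41) = -64364*(-41/83) = 2638924/83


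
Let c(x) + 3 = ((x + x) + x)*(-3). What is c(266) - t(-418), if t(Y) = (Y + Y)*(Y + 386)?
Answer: -29149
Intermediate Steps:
c(x) = -3 - 9*x (c(x) = -3 + ((x + x) + x)*(-3) = -3 + (2*x + x)*(-3) = -3 + (3*x)*(-3) = -3 - 9*x)
t(Y) = 2*Y*(386 + Y) (t(Y) = (2*Y)*(386 + Y) = 2*Y*(386 + Y))
c(266) - t(-418) = (-3 - 9*266) - 2*(-418)*(386 - 418) = (-3 - 2394) - 2*(-418)*(-32) = -2397 - 1*26752 = -2397 - 26752 = -29149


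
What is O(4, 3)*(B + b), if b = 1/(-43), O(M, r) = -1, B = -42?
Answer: 1807/43 ≈ 42.023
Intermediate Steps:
b = -1/43 ≈ -0.023256
O(4, 3)*(B + b) = -(-42 - 1/43) = -1*(-1807/43) = 1807/43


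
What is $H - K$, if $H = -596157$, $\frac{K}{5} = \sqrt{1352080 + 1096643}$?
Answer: $-596157 - 5 \sqrt{2448723} \approx -6.0398 \cdot 10^{5}$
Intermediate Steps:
$K = 5 \sqrt{2448723}$ ($K = 5 \sqrt{1352080 + 1096643} = 5 \sqrt{2448723} \approx 7824.2$)
$H - K = -596157 - 5 \sqrt{2448723}$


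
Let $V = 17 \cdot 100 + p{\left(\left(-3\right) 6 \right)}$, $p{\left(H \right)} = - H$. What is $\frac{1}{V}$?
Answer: $\frac{1}{1718} \approx 0.00058207$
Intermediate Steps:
$V = 1718$ ($V = 17 \cdot 100 - \left(-3\right) 6 = 1700 - -18 = 1700 + 18 = 1718$)
$\frac{1}{V} = \frac{1}{1718}$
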